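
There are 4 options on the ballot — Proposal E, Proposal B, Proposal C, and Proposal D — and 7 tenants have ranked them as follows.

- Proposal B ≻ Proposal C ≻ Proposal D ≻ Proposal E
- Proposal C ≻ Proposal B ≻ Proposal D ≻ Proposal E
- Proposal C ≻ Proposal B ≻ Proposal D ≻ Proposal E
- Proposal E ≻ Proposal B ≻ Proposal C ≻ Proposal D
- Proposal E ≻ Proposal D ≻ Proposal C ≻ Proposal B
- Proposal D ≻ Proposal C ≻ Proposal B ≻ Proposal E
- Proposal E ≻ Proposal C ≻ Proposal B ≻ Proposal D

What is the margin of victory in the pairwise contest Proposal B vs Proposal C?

Ballots ranking Proposal B above Proposal C: 2.
Ballots ranking Proposal C above Proposal B: 5.
Proposal C wins 5–2, a margin of 3.

3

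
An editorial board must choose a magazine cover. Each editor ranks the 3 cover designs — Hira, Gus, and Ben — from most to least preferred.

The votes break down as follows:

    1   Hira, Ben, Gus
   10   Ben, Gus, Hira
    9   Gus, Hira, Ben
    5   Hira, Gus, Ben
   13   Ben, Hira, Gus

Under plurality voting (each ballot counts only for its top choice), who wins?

Ben

First-place vote totals:
  Hira: 6
  Gus: 9
  Ben: 23
Ben has the most first-place votes.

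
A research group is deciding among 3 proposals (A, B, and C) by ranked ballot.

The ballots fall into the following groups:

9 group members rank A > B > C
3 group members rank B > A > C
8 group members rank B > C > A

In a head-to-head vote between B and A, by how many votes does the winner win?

Ballots ranking B above A: 3+8 = 11.
Ballots ranking A above B: 9.
B wins 11–9, a margin of 2.

2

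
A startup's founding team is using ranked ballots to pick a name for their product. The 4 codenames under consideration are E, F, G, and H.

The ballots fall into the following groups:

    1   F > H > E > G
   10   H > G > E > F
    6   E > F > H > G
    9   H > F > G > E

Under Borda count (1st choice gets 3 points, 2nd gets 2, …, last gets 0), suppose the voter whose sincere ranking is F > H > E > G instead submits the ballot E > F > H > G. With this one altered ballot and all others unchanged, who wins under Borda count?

H

Borda totals with the altered ballot: E 31, F 32, G 29, H 64.
The winner is unchanged: still H.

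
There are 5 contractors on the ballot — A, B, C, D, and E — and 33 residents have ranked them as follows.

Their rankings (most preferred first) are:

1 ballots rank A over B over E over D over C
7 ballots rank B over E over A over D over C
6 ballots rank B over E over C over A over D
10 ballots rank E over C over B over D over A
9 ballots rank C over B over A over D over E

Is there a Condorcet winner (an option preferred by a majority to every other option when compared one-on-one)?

Head-to-head results (33 voters total):
A vs B: B wins 32–1.
A vs C: C wins 25–8.
A vs D: A wins 23–10.
A vs E: E wins 23–10.
B vs C: C wins 19–14.
B vs D: B wins 33–0.
B vs E: B wins 23–10.
C vs D: C wins 25–8.
C vs E: E wins 24–9.
D vs E: E wins 24–9.
No candidate beats all others: B beats E beats C beats B, a majority cycle.

No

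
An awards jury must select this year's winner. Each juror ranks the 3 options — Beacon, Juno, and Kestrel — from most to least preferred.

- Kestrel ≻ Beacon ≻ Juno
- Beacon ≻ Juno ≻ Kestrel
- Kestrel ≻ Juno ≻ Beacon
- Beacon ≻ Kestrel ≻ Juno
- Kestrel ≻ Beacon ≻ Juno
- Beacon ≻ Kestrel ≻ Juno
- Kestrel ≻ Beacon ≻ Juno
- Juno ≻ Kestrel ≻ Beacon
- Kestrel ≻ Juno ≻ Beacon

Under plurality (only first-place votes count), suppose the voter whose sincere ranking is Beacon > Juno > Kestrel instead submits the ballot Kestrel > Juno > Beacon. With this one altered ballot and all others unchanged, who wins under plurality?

Kestrel

First-place totals with the altered ballot: Beacon 2, Juno 1, Kestrel 6.
The winner is unchanged: still Kestrel.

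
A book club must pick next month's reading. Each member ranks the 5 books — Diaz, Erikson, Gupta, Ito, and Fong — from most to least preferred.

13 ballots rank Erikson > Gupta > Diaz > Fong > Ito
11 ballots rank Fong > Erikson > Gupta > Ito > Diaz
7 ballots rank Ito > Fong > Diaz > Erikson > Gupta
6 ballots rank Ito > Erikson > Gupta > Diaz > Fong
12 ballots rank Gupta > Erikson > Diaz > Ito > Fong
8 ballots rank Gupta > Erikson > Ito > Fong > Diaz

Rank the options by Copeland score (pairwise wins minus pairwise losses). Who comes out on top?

Erikson

Pairwise results:
  Diaz vs Erikson: Erikson wins 50–7.
  Diaz vs Gupta: Gupta wins 50–7.
  Diaz vs Ito: Ito wins 32–25.
  Diaz vs Fong: Diaz wins 31–26.
  Erikson vs Gupta: Erikson wins 37–20.
  Erikson vs Ito: Erikson wins 44–13.
  Erikson vs Fong: Erikson wins 39–18.
  Gupta vs Ito: Gupta wins 44–13.
  Gupta vs Fong: Gupta wins 39–18.
  Ito vs Fong: Ito wins 33–24.
Copeland scores (wins − losses):
  Diaz: 1 − 3 = -2
  Erikson: 4 − 0 = 4
  Gupta: 3 − 1 = 2
  Ito: 2 − 2 = 0
  Fong: 0 − 4 = -4
Erikson has the best Copeland score.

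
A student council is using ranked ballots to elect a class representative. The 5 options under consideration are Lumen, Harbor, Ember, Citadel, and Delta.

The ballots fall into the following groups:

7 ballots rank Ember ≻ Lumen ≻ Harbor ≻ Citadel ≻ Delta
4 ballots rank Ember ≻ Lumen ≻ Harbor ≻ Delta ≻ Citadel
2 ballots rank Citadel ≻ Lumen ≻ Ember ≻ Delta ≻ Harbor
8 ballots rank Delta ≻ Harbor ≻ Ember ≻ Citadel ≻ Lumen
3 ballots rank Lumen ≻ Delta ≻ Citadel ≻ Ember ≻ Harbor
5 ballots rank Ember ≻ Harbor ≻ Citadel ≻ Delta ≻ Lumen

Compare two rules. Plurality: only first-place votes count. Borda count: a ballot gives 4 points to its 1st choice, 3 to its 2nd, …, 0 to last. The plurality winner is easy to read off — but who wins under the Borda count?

Plurality first-place counts: Lumen 3, Harbor 0, Ember 16, Citadel 2, Delta 8 → Ember.
Borda totals: Lumen 51, Harbor 61, Ember 87, Citadel 39, Delta 52 → Ember.

Ember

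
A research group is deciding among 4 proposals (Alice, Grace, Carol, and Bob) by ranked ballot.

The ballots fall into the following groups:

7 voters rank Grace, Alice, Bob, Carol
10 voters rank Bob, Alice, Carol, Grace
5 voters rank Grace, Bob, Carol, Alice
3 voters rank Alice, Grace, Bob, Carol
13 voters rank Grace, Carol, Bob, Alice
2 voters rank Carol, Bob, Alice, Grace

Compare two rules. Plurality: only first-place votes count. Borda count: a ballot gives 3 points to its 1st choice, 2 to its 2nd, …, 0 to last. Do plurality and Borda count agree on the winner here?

Plurality first-place counts: Alice 3, Grace 25, Carol 2, Bob 10 → Grace.
Borda totals: Alice 45, Grace 81, Carol 47, Bob 67 → Grace.
The two rules agree on Grace.

Yes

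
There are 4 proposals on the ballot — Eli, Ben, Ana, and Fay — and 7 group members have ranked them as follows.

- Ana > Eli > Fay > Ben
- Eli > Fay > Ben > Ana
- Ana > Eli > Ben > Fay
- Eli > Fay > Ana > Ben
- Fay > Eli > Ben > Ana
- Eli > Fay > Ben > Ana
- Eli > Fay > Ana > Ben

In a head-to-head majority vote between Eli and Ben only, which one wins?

Eli

Ballots ranking Eli above Ben: 7.
Ballots ranking Ben above Eli: 0.
Eli wins the head-to-head, 7–0.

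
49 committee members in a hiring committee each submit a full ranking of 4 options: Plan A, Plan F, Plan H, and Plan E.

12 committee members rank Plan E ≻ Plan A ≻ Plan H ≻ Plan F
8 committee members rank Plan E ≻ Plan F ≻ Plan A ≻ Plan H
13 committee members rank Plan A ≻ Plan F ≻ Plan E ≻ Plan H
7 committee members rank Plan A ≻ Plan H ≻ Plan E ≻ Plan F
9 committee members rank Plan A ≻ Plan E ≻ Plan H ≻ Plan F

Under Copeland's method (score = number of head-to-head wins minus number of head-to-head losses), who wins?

Plan A

Pairwise results:
  Plan A vs Plan F: Plan A wins 41–8.
  Plan A vs Plan H: Plan A wins 49–0.
  Plan A vs Plan E: Plan A wins 29–20.
  Plan F vs Plan H: Plan H wins 28–21.
  Plan F vs Plan E: Plan E wins 36–13.
  Plan H vs Plan E: Plan E wins 42–7.
Copeland scores (wins − losses):
  Plan A: 3 − 0 = 3
  Plan F: 0 − 3 = -3
  Plan H: 1 − 2 = -1
  Plan E: 2 − 1 = 1
Plan A has the best Copeland score.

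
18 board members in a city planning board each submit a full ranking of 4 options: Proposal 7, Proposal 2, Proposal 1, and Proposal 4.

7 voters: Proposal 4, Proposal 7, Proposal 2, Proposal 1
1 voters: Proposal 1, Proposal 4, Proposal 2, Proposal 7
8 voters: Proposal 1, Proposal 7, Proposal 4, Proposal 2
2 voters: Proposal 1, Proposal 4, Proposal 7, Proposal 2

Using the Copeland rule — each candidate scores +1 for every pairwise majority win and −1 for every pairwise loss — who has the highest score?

Proposal 1

Pairwise results:
  Proposal 7 vs Proposal 2: Proposal 7 wins 17–1.
  Proposal 7 vs Proposal 1: Proposal 1 wins 11–7.
  Proposal 7 vs Proposal 4: Proposal 4 wins 10–8.
  Proposal 2 vs Proposal 1: Proposal 1 wins 11–7.
  Proposal 2 vs Proposal 4: Proposal 4 wins 18–0.
  Proposal 1 vs Proposal 4: Proposal 1 wins 11–7.
Copeland scores (wins − losses):
  Proposal 7: 1 − 2 = -1
  Proposal 2: 0 − 3 = -3
  Proposal 1: 3 − 0 = 3
  Proposal 4: 2 − 1 = 1
Proposal 1 has the best Copeland score.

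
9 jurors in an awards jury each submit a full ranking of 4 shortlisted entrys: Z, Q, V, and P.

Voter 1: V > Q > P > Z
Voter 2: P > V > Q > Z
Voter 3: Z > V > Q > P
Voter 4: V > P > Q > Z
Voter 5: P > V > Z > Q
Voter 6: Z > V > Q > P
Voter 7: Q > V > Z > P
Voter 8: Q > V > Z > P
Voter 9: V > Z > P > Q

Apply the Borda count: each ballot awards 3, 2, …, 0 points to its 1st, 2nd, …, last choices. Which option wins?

Borda scores:
  Z: 0 + 0 + 3 + 0 + 1 + 3 + 1 + 1 + 2 = 11
  Q: 2 + 1 + 1 + 1 + 0 + 1 + 3 + 3 + 0 = 12
  V: 3 + 2 + 2 + 3 + 2 + 2 + 2 + 2 + 3 = 21
  P: 1 + 3 + 0 + 2 + 3 + 0 + 0 + 0 + 1 = 10
V has the highest total.

V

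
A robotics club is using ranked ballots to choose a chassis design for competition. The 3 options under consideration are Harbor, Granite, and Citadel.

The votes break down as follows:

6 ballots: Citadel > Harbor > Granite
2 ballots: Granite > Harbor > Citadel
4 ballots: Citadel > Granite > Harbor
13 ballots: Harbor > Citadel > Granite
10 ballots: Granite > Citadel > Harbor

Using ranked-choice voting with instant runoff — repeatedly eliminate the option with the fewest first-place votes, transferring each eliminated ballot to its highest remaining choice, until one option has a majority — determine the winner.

Round 1: Harbor 13, Granite 12, Citadel 10. Citadel has the fewest and is eliminated.
Round 2: Harbor 19, Granite 16. Harbor has a majority.

Harbor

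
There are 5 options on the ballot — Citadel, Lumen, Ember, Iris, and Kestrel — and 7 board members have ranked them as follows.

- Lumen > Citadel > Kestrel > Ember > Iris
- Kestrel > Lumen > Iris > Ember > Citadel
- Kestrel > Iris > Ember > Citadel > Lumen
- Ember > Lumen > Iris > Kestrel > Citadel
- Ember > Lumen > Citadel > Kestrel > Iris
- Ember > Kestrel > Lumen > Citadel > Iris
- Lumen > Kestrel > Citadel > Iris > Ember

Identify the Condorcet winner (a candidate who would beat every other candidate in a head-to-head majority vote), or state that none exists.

Head-to-head results (7 voters total):
Citadel vs Lumen: Lumen wins 6–1.
Citadel vs Ember: Ember wins 5–2.
Citadel vs Iris: Citadel wins 4–3.
Citadel vs Kestrel: Kestrel wins 5–2.
Lumen vs Ember: Ember wins 4–3.
Lumen vs Iris: Lumen wins 6–1.
Lumen vs Kestrel: Lumen wins 4–3.
Ember vs Iris: Ember wins 4–3.
Ember vs Kestrel: Kestrel wins 4–3.
Iris vs Kestrel: Kestrel wins 6–1.
No candidate beats all others: Lumen beats Kestrel beats Ember beats Lumen, a majority cycle.

There is no Condorcet winner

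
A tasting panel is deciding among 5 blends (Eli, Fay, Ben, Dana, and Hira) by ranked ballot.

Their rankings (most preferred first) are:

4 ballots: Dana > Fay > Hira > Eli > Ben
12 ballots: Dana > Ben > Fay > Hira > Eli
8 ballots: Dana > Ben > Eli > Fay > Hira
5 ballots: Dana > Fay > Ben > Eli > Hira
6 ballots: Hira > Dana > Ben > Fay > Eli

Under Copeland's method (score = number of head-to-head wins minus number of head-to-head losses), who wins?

Dana

Pairwise results:
  Eli vs Fay: Fay wins 27–8.
  Eli vs Ben: Ben wins 31–4.
  Eli vs Dana: Dana wins 35–0.
  Eli vs Hira: Hira wins 22–13.
  Fay vs Ben: Ben wins 26–9.
  Fay vs Dana: Dana wins 35–0.
  Fay vs Hira: Fay wins 29–6.
  Ben vs Dana: Dana wins 35–0.
  Ben vs Hira: Ben wins 25–10.
  Dana vs Hira: Dana wins 29–6.
Copeland scores (wins − losses):
  Eli: 0 − 4 = -4
  Fay: 2 − 2 = 0
  Ben: 3 − 1 = 2
  Dana: 4 − 0 = 4
  Hira: 1 − 3 = -2
Dana has the best Copeland score.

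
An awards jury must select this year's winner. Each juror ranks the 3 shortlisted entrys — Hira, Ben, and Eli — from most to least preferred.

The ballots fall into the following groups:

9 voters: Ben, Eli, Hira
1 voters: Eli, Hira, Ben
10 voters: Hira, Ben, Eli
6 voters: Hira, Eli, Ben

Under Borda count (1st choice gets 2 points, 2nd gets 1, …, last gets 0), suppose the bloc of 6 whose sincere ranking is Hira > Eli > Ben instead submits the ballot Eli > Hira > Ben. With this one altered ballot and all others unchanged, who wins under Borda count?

Borda totals with the altered ballot: Hira 27, Ben 28, Eli 23.
The switch changes the winner from Hira to Ben.

Ben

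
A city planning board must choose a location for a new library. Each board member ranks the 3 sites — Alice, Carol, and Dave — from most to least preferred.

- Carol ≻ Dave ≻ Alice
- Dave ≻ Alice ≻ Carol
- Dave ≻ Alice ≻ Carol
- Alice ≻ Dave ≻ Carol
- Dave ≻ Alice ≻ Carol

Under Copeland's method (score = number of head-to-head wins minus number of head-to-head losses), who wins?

Dave

Pairwise results:
  Alice vs Carol: Alice wins 4–1.
  Alice vs Dave: Dave wins 4–1.
  Carol vs Dave: Dave wins 4–1.
Copeland scores (wins − losses):
  Alice: 1 − 1 = 0
  Carol: 0 − 2 = -2
  Dave: 2 − 0 = 2
Dave has the best Copeland score.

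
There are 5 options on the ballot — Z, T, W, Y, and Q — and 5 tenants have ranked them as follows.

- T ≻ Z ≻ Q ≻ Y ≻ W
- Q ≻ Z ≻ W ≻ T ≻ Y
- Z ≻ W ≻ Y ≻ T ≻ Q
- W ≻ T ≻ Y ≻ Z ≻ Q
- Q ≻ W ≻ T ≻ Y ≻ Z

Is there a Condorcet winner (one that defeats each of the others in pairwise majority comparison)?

No

Head-to-head results (5 voters total):
Z vs T: T wins 3–2.
Z vs W: Z wins 3–2.
Z vs Y: Z wins 3–2.
Z vs Q: Z wins 3–2.
T vs W: W wins 4–1.
T vs Y: T wins 4–1.
T vs Q: T wins 3–2.
W vs Y: W wins 4–1.
W vs Q: Q wins 3–2.
Y vs Q: Q wins 3–2.
No candidate beats all others: Z beats W beats T beats Z, a majority cycle.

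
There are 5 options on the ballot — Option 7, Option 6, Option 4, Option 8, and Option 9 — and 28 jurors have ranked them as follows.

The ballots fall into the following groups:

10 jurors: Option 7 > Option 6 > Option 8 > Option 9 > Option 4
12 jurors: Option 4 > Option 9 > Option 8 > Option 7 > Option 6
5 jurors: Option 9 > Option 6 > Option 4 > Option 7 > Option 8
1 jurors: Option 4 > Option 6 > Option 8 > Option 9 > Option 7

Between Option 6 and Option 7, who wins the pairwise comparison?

Option 7

Ballots ranking Option 6 above Option 7: 5+1 = 6.
Ballots ranking Option 7 above Option 6: 10+12 = 22.
Option 7 wins the head-to-head, 22–6.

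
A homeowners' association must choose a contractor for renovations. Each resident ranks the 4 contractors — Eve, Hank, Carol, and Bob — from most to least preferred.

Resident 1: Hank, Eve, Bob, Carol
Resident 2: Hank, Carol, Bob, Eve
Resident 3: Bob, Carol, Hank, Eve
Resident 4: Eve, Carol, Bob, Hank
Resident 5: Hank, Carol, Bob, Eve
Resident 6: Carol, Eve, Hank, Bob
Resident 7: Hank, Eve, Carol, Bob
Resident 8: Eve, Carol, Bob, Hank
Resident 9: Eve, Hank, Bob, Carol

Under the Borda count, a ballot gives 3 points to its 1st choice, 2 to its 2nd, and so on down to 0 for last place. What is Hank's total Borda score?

Borda scores:
  Eve: 2 + 0 + 0 + 3 + 0 + 2 + 2 + 3 + 3 = 15
  Hank: 3 + 3 + 1 + 0 + 3 + 1 + 3 + 0 + 2 = 16
  Carol: 0 + 2 + 2 + 2 + 2 + 3 + 1 + 2 + 0 = 14
  Bob: 1 + 1 + 3 + 1 + 1 + 0 + 0 + 1 + 1 = 9

16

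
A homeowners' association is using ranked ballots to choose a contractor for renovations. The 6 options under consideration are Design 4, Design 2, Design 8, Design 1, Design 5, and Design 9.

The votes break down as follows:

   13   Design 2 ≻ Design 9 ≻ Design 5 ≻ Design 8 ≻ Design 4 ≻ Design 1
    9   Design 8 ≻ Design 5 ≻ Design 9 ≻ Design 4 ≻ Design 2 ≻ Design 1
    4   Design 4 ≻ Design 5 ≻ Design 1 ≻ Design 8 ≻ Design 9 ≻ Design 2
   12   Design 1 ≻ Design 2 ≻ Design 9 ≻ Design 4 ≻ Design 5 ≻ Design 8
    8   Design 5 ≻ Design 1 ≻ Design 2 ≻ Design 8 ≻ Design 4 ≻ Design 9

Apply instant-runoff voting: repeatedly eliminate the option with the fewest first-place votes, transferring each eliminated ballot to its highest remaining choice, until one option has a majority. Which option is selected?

Design 2

Round 1: Design 2 13, Design 1 12, Design 8 9, Design 5 8, Design 4 4, Design 9 0. Design 9 has the fewest and is eliminated.
Round 2: Design 2 13, Design 1 12, Design 8 9, Design 5 8, Design 4 4. Design 4 has the fewest and is eliminated.
Round 3: Design 2 13, Design 1 12, Design 5 12, Design 8 9. Design 8 has the fewest and is eliminated.
Round 4: Design 5 21, Design 2 13, Design 1 12. Design 1 has the fewest and is eliminated.
Round 5: Design 2 25, Design 5 21. Design 2 has a majority.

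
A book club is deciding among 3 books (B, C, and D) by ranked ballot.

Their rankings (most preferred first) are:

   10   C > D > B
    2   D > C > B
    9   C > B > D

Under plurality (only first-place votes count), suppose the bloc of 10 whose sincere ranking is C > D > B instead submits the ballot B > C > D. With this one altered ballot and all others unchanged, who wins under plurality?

B

First-place totals with the altered ballot: B 10, C 9, D 2.
The switch changes the winner from C to B.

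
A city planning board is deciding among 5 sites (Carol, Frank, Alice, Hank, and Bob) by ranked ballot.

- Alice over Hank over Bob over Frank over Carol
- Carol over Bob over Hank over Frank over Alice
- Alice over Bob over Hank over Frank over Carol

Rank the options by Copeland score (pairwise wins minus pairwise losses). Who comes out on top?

Alice

Pairwise results:
  Carol vs Frank: Frank wins 2–1.
  Carol vs Alice: Alice wins 2–1.
  Carol vs Hank: Hank wins 2–1.
  Carol vs Bob: Bob wins 2–1.
  Frank vs Alice: Alice wins 2–1.
  Frank vs Hank: Hank wins 3–0.
  Frank vs Bob: Bob wins 3–0.
  Alice vs Hank: Alice wins 2–1.
  Alice vs Bob: Alice wins 2–1.
  Hank vs Bob: Bob wins 2–1.
Copeland scores (wins − losses):
  Carol: 0 − 4 = -4
  Frank: 1 − 3 = -2
  Alice: 4 − 0 = 4
  Hank: 2 − 2 = 0
  Bob: 3 − 1 = 2
Alice has the best Copeland score.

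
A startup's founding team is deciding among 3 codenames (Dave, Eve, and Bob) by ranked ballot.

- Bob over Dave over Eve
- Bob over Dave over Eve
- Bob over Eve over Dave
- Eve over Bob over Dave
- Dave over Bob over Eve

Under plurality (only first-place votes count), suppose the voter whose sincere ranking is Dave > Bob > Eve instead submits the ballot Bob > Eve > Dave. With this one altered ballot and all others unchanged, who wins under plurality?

First-place totals with the altered ballot: Dave 0, Eve 1, Bob 4.
The winner is unchanged: still Bob.

Bob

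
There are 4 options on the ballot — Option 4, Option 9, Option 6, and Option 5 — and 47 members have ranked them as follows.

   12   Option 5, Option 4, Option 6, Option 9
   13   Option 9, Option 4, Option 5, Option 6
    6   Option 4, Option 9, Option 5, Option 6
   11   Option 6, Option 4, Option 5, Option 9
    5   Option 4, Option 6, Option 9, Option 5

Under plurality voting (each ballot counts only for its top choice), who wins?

Option 9

First-place vote totals:
  Option 4: 11
  Option 9: 13
  Option 6: 11
  Option 5: 12
Option 9 has the most first-place votes.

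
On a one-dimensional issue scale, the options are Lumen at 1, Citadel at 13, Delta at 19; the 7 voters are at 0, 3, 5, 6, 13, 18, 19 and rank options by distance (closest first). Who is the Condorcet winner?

Lumen

With single-peaked preferences on a line, the Condorcet winner is the candidate closest to the median voter.
The median voter (position 6) is closest to Lumen at 1.
Check: Lumen vs Delta — voters closer to Lumen: 4 of 7.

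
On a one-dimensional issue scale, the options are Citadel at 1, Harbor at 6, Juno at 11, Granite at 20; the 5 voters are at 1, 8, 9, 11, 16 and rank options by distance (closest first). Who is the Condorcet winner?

Juno

With single-peaked preferences on a line, the Condorcet winner is the candidate closest to the median voter.
The median voter (position 9) is closest to Juno at 11.
Check: Juno vs Citadel — voters closer to Juno: 4 of 5.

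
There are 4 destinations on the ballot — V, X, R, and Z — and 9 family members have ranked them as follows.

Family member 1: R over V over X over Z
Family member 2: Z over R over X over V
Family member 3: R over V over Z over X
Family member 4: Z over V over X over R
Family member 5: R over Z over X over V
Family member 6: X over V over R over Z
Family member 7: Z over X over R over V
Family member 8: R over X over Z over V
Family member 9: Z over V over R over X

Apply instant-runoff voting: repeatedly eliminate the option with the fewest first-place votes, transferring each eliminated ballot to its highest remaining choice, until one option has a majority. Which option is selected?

Round 1: R 4, Z 4, X 1, V 0. V has the fewest and is eliminated.
Round 2: R 4, Z 4, X 1. X has the fewest and is eliminated.
Round 3: R 5, Z 4. R has a majority.

R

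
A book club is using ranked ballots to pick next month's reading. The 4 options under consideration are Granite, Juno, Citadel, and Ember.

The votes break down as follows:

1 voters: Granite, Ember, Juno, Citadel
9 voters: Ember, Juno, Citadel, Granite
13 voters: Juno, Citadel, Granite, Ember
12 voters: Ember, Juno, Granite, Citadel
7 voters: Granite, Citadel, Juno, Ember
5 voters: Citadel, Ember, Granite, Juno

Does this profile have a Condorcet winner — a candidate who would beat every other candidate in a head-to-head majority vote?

No

Head-to-head results (47 voters total):
Granite vs Juno: Juno wins 34–13.
Granite vs Citadel: Citadel wins 27–20.
Granite vs Ember: Ember wins 26–21.
Juno vs Citadel: Juno wins 35–12.
Juno vs Ember: Ember wins 27–20.
Citadel vs Ember: Citadel wins 25–22.
No candidate beats all others: Juno beats Citadel beats Ember beats Juno, a majority cycle.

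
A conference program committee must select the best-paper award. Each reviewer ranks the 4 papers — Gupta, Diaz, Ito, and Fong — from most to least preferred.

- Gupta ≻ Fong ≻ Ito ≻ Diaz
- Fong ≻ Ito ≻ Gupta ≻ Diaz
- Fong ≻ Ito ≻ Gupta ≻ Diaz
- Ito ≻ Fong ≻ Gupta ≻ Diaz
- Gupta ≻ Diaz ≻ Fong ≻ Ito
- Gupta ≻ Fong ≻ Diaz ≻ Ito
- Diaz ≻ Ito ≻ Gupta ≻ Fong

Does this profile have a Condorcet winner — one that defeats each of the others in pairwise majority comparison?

No

Head-to-head results (7 voters total):
Gupta vs Diaz: Gupta wins 6–1.
Gupta vs Ito: Ito wins 4–3.
Gupta vs Fong: Gupta wins 4–3.
Diaz vs Ito: Ito wins 4–3.
Diaz vs Fong: Fong wins 5–2.
Ito vs Fong: Fong wins 5–2.
No candidate beats all others: Gupta beats Fong beats Ito beats Gupta, a majority cycle.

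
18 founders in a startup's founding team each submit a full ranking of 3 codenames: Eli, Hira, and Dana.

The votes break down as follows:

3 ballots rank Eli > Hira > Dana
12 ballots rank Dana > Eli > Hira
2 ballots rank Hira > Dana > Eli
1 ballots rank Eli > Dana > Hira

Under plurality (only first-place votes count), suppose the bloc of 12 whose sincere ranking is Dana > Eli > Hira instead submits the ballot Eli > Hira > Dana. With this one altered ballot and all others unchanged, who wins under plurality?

Eli

First-place totals with the altered ballot: Eli 16, Hira 2, Dana 0.
The switch changes the winner from Dana to Eli.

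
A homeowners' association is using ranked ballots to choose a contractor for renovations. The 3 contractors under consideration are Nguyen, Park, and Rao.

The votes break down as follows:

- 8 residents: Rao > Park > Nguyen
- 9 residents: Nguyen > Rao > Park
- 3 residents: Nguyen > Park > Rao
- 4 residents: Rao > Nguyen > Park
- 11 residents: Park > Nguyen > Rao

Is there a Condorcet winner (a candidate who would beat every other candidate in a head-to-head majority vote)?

No

Head-to-head results (35 voters total):
Nguyen vs Park: Park wins 19–16.
Nguyen vs Rao: Nguyen wins 23–12.
Park vs Rao: Rao wins 21–14.
No candidate beats all others: Nguyen beats Rao beats Park beats Nguyen, a majority cycle.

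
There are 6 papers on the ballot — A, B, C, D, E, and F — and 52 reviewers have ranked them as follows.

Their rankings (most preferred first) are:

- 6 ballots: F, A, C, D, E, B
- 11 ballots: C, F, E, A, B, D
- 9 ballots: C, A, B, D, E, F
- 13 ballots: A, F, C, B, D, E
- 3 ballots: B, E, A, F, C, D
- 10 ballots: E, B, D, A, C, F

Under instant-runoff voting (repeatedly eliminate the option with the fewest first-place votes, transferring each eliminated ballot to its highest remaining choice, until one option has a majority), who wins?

Round 1: C 20, A 13, E 10, F 6, B 3, D 0. D has the fewest and is eliminated.
Round 2: C 20, A 13, E 10, F 6, B 3. B has the fewest and is eliminated.
Round 3: C 20, A 13, E 13, F 6. F has the fewest and is eliminated.
Round 4: C 20, A 19, E 13. E has the fewest and is eliminated.
Round 5: A 32, C 20. A has a majority.

A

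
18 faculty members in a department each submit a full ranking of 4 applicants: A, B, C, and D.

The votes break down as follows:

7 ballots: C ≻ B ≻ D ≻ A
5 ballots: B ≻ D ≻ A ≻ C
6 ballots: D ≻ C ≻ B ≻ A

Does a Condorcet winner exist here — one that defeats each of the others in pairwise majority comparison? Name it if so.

There is no Condorcet winner

Head-to-head results (18 voters total):
A vs B: B wins 18–0.
A vs C: C wins 13–5.
A vs D: D wins 18–0.
B vs C: C wins 13–5.
B vs D: B wins 12–6.
C vs D: D wins 11–7.
No candidate beats all others: B beats D beats C beats B, a majority cycle.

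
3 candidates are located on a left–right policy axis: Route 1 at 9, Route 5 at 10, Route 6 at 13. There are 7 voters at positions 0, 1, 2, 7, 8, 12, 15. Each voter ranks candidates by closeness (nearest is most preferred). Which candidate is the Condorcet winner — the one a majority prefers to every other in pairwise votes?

Route 1

With single-peaked preferences on a line, the Condorcet winner is the candidate closest to the median voter.
The median voter (position 7) is closest to Route 1 at 9.
Check: Route 1 vs Route 5 — voters closer to Route 1: 5 of 7.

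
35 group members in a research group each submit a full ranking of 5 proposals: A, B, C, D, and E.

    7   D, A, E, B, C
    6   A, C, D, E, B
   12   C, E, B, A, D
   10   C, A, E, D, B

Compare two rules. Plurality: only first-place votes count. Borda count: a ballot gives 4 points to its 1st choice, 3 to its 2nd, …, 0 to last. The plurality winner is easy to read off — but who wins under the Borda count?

C

Plurality first-place counts: A 6, B 0, C 22, D 7, E 0 → C.
Borda totals: A 87, B 31, C 106, D 50, E 76 → C.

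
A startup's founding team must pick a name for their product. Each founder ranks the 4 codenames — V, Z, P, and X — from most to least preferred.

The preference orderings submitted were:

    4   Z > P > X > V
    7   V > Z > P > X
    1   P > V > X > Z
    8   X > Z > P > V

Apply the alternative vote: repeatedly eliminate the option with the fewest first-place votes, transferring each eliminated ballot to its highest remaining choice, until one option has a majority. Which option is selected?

X

Round 1: X 8, V 7, Z 4, P 1. P has the fewest and is eliminated.
Round 2: V 8, X 8, Z 4. Z has the fewest and is eliminated.
Round 3: X 12, V 8. X has a majority.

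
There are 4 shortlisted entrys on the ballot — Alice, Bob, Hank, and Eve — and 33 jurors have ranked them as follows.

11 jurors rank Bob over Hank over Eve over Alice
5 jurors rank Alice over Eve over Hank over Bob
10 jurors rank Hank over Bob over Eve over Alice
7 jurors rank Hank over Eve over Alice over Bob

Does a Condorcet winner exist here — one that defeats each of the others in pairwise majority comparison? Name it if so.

Hank

Head-to-head results (33 voters total):
Alice vs Bob: Bob wins 21–12.
Alice vs Hank: Hank wins 28–5.
Alice vs Eve: Eve wins 28–5.
Bob vs Hank: Hank wins 22–11.
Bob vs Eve: Bob wins 21–12.
Hank vs Eve: Hank wins 28–5.
Hank beats each rival — Alice (28–5), Bob (22–11), Eve (28–5) — so Hank is the Condorcet winner.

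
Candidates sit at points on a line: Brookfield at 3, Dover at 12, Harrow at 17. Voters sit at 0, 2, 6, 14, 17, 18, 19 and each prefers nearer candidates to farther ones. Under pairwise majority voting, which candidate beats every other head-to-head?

Dover

With single-peaked preferences on a line, the Condorcet winner is the candidate closest to the median voter.
The median voter (position 14) is closest to Dover at 12.
Check: Dover vs Harrow — voters closer to Dover: 4 of 7.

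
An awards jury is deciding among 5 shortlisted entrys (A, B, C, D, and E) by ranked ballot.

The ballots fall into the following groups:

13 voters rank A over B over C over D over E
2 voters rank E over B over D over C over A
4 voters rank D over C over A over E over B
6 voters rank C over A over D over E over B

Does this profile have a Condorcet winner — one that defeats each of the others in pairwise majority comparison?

Yes

Head-to-head results (25 voters total):
A vs B: A wins 23–2.
A vs C: A wins 13–12.
A vs D: A wins 19–6.
A vs E: A wins 23–2.
B vs C: B wins 15–10.
B vs D: B wins 15–10.
B vs E: B wins 13–12.
C vs D: C wins 19–6.
C vs E: C wins 23–2.
D vs E: D wins 23–2.
A beats each rival — B (23–2), C (13–12), D (19–6), E (23–2) — so A is the Condorcet winner.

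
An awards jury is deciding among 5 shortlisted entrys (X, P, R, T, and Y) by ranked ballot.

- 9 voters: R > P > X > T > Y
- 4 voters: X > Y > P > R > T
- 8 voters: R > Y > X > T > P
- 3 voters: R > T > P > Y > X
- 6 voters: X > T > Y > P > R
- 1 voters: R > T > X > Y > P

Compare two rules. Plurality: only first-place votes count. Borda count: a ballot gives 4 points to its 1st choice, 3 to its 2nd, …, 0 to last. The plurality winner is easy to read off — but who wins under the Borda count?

Plurality first-place counts: X 10, P 0, R 21, T 0, Y 0 → R.
Borda totals: X 76, P 47, R 88, T 47, Y 52 → R.

R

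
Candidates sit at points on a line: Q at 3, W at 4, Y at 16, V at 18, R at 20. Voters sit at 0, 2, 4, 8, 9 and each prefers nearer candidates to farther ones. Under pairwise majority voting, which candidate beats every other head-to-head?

W

With single-peaked preferences on a line, the Condorcet winner is the candidate closest to the median voter.
The median voter (position 4) is closest to W at 4.
Check: W vs R — voters closer to W: 5 of 5.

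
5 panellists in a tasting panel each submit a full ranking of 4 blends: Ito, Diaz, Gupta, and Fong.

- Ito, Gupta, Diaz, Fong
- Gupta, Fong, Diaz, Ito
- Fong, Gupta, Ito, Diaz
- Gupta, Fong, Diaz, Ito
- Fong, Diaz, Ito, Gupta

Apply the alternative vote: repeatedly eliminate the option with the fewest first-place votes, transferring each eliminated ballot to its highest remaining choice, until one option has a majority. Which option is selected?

Round 1: Gupta 2, Fong 2, Ito 1, Diaz 0. Diaz has the fewest and is eliminated.
Round 2: Gupta 2, Fong 2, Ito 1. Ito has the fewest and is eliminated.
Round 3: Gupta 3, Fong 2. Gupta has a majority.

Gupta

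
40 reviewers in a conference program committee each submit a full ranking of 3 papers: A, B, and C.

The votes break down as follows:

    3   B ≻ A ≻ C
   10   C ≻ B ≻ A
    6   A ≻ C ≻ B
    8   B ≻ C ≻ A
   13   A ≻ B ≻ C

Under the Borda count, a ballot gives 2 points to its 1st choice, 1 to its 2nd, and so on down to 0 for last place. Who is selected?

B

Borda scores:
  A: 3·1 + 10·0 + 6·2 + 8·0 + 13·2 = 41
  B: 3·2 + 10·1 + 6·0 + 8·2 + 13·1 = 45
  C: 3·0 + 10·2 + 6·1 + 8·1 + 13·0 = 34
B has the highest total.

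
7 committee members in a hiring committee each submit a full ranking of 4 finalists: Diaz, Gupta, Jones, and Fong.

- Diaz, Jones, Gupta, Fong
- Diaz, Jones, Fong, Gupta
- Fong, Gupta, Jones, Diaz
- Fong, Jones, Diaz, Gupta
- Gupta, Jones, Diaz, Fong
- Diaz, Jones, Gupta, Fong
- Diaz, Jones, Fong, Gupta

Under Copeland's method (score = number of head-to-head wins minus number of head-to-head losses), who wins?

Diaz

Pairwise results:
  Diaz vs Gupta: Diaz wins 5–2.
  Diaz vs Jones: Diaz wins 4–3.
  Diaz vs Fong: Diaz wins 5–2.
  Gupta vs Jones: Jones wins 5–2.
  Gupta vs Fong: Fong wins 4–3.
  Jones vs Fong: Jones wins 5–2.
Copeland scores (wins − losses):
  Diaz: 3 − 0 = 3
  Gupta: 0 − 3 = -3
  Jones: 2 − 1 = 1
  Fong: 1 − 2 = -1
Diaz has the best Copeland score.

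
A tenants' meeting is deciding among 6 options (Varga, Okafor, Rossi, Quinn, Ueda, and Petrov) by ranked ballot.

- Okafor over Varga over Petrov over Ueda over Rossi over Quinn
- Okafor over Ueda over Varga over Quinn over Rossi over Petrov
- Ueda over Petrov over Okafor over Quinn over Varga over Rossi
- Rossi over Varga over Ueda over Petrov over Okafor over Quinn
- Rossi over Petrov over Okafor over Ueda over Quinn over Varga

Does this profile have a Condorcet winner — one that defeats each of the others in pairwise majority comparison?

Head-to-head results (5 voters total):
Varga vs Okafor: Okafor wins 4–1.
Varga vs Rossi: Varga wins 3–2.
Varga vs Quinn: Varga wins 3–2.
Varga vs Ueda: Ueda wins 3–2.
Varga vs Petrov: Varga wins 3–2.
Okafor vs Rossi: Okafor wins 3–2.
Okafor vs Quinn: Okafor wins 5–0.
Okafor vs Ueda: Okafor wins 3–2.
Okafor vs Petrov: Petrov wins 3–2.
Rossi vs Quinn: Rossi wins 3–2.
Rossi vs Ueda: Ueda wins 3–2.
Rossi vs Petrov: Rossi wins 3–2.
Quinn vs Ueda: Ueda wins 5–0.
Quinn vs Petrov: Petrov wins 4–1.
Ueda vs Petrov: Ueda wins 3–2.
No candidate beats all others: Varga beats Petrov beats Okafor beats Varga, a majority cycle.

No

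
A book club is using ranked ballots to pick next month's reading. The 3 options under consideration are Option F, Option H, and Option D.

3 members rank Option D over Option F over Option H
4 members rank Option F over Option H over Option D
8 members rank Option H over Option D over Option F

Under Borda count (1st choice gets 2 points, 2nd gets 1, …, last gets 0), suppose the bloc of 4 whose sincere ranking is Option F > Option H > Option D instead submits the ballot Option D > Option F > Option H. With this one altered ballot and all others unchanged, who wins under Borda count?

Borda totals with the altered ballot: Option F 7, Option H 16, Option D 22.
The switch changes the winner from Option H to Option D.

Option D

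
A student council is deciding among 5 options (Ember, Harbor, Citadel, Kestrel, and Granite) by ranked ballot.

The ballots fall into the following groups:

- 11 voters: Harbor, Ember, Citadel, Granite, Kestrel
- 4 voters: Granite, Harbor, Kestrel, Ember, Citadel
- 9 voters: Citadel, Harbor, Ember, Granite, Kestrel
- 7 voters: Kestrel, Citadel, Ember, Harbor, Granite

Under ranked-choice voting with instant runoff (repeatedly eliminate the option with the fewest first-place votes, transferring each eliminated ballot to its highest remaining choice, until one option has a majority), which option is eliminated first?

Ember

Round 1: Harbor 11, Citadel 9, Kestrel 7, Granite 4, Ember 0. Ember has the fewest and is eliminated.
Round 2: Harbor 11, Citadel 9, Kestrel 7, Granite 4. Granite has the fewest and is eliminated.
Round 3: Harbor 15, Citadel 9, Kestrel 7. Kestrel has the fewest and is eliminated.
Round 4: Citadel 16, Harbor 15. Citadel has a majority.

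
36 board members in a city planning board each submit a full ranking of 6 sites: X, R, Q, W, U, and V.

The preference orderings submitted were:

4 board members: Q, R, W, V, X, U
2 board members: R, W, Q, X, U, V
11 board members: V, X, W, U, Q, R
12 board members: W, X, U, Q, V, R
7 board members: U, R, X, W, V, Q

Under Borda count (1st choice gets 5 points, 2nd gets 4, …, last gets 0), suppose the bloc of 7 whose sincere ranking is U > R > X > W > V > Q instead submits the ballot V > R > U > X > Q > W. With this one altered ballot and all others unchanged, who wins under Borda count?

X

Borda totals with the altered ballot: X 114, R 54, Q 68, W 113, U 81, V 110.
The switch changes the winner from W to X.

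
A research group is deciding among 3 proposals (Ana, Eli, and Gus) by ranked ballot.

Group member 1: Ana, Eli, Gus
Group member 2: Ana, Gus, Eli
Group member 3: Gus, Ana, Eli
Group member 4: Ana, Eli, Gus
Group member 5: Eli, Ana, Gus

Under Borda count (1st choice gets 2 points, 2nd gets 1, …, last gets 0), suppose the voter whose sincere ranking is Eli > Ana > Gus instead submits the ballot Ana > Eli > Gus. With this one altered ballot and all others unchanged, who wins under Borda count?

Ana

Borda totals with the altered ballot: Ana 9, Eli 3, Gus 3.
The winner is unchanged: still Ana.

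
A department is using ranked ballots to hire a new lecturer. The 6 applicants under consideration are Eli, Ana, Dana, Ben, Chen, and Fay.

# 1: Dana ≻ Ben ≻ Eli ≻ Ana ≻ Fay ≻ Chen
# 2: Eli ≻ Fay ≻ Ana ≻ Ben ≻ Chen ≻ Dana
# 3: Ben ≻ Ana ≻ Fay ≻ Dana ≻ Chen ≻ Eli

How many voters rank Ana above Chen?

3

Ballots ranking Ana above Chen: 3.
Ballots ranking Chen above Ana: 0.
So 3 of 3 voters prefer Ana to Chen.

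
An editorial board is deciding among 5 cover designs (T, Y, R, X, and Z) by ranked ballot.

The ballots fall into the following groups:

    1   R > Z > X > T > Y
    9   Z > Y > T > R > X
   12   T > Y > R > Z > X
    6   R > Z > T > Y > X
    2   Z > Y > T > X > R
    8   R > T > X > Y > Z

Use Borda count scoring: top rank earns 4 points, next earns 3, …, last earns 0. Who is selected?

T

Borda scores:
  T: 1 + 9·2 + 12·4 + 6·2 + 2·2 + 8·3 = 107
  Y: 0 + 9·3 + 12·3 + 6·1 + 2·3 + 8·1 = 83
  R: 4 + 9·1 + 12·2 + 6·4 + 2·0 + 8·4 = 93
  X: 2 + 9·0 + 12·0 + 6·0 + 2·1 + 8·2 = 20
  Z: 3 + 9·4 + 12·1 + 6·3 + 2·4 + 8·0 = 77
T has the highest total.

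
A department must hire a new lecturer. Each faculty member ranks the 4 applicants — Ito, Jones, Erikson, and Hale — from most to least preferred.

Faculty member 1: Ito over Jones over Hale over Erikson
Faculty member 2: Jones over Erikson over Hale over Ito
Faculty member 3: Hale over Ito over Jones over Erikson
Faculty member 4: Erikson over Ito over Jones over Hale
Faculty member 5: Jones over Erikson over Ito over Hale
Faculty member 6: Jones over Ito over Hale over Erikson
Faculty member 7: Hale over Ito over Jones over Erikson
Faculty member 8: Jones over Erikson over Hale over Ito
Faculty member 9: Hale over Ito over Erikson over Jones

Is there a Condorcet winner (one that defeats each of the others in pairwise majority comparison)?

No

Head-to-head results (9 voters total):
Ito vs Jones: Ito wins 5–4.
Ito vs Erikson: Ito wins 5–4.
Ito vs Hale: Hale wins 5–4.
Jones vs Erikson: Jones wins 7–2.
Jones vs Hale: Jones wins 6–3.
Erikson vs Hale: Hale wins 5–4.
No candidate beats all others: Ito beats Jones beats Hale beats Ito, a majority cycle.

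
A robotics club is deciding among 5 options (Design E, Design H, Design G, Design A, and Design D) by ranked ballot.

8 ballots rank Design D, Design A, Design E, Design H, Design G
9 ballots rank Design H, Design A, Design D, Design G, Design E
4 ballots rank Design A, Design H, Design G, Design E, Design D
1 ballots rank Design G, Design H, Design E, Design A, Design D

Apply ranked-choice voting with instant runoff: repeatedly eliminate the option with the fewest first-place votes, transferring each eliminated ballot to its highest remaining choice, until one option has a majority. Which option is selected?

Round 1: Design H 9, Design D 8, Design A 4, Design G 1, Design E 0. Design E has the fewest and is eliminated.
Round 2: Design H 9, Design D 8, Design A 4, Design G 1. Design G has the fewest and is eliminated.
Round 3: Design H 10, Design D 8, Design A 4. Design A has the fewest and is eliminated.
Round 4: Design H 14, Design D 8. Design H has a majority.

Design H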